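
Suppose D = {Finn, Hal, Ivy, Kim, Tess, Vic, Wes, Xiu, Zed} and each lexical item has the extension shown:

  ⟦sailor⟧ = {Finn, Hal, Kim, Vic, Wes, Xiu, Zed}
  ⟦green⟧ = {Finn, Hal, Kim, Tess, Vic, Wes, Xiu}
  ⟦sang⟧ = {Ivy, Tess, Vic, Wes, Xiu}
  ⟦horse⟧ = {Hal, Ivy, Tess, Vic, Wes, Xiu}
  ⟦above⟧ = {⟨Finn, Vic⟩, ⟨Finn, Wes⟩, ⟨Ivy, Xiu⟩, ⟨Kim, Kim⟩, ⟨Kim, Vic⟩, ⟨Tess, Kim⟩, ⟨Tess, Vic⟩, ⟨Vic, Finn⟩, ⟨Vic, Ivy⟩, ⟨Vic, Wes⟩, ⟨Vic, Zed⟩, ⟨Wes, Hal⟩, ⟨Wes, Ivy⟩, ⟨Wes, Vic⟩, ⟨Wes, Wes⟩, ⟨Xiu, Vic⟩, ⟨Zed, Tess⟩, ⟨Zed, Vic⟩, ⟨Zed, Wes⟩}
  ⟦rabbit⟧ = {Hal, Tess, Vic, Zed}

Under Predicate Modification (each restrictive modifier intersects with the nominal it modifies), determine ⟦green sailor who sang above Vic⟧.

⟦who sang⟧ = ⟦sang⟧ = {Ivy, Tess, Vic, Wes, Xiu}
⟦above Vic⟧ = {x : ⟨x, Vic⟩ ∈ ⟦above⟧} = {Finn, Kim, Tess, Wes, Xiu, Zed}
⟦sailor⟧ = {Finn, Hal, Kim, Vic, Wes, Xiu, Zed}
… ∩ ⟦who sang⟧ = {Finn, Hal, Kim, Vic, Wes, Xiu, Zed} ∩ {Ivy, Tess, Vic, Wes, Xiu} = {Vic, Wes, Xiu}
… ∩ ⟦above Vic⟧ = {Vic, Wes, Xiu} ∩ {Finn, Kim, Tess, Wes, Xiu, Zed} = {Wes, Xiu}
… ∩ ⟦green⟧ = {Wes, Xiu} ∩ {Finn, Hal, Kim, Tess, Vic, Wes, Xiu} = {Wes, Xiu}
So ⟦green sailor who sang above Vic⟧ = {Wes, Xiu}.

{Wes, Xiu}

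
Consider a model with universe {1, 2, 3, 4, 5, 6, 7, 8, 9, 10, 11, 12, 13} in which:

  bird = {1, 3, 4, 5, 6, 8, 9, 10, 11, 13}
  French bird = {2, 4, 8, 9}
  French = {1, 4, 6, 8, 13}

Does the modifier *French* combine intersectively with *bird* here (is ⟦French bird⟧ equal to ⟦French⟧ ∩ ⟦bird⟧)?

no

⟦French⟧ ∩ ⟦bird⟧ = {1, 4, 6, 8, 13} ∩ {1, 3, 4, 5, 6, 8, 9, 10, 11, 13} = {1, 4, 6, 8, 13}
Observed ⟦French bird⟧ = {2, 4, 8, 9}.
These differ, so the modifier is not intersective in this model.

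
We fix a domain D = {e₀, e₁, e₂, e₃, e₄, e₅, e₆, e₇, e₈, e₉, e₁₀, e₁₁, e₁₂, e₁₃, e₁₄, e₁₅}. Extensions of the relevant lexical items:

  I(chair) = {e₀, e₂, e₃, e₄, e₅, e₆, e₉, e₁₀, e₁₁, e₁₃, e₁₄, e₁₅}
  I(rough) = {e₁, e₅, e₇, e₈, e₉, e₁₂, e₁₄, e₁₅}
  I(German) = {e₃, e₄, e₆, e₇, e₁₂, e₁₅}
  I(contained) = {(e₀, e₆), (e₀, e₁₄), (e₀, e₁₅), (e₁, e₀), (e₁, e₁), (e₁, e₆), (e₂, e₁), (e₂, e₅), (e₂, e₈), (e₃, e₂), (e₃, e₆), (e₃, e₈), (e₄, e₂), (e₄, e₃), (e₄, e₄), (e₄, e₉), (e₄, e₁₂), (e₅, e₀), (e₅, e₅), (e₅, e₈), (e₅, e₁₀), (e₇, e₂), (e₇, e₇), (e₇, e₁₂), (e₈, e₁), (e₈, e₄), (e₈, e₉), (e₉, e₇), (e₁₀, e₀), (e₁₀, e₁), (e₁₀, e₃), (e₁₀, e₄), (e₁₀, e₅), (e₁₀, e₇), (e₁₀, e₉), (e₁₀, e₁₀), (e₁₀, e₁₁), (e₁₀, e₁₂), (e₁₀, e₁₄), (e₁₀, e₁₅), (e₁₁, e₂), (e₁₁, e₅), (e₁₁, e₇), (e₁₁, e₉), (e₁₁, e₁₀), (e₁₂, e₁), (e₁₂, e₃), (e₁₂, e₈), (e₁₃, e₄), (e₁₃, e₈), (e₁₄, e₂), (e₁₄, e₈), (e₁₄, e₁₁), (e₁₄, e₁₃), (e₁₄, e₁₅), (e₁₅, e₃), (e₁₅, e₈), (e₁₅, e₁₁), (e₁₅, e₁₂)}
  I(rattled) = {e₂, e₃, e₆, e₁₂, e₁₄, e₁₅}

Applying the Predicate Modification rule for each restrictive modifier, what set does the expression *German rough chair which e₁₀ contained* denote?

{e₁₅}

⟦which e₁₀ contained⟧ = {x : ⟨e₁₀, x⟩ ∈ ⟦contained⟧} = {e₀, e₁, e₃, e₄, e₅, e₇, e₉, e₁₀, e₁₁, e₁₂, e₁₄, e₁₅}
⟦chair⟧ = {e₀, e₂, e₃, e₄, e₅, e₆, e₉, e₁₀, e₁₁, e₁₃, e₁₄, e₁₅}
… ∩ ⟦which e₁₀ contained⟧ = {e₀, e₂, e₃, e₄, e₅, e₆, e₉, e₁₀, e₁₁, e₁₃, e₁₄, e₁₅} ∩ {e₀, e₁, e₃, e₄, e₅, e₇, e₉, e₁₀, e₁₁, e₁₂, e₁₄, e₁₅} = {e₀, e₃, e₄, e₅, e₉, e₁₀, e₁₁, e₁₄, e₁₅}
… ∩ ⟦German⟧ = {e₀, e₃, e₄, e₅, e₉, e₁₀, e₁₁, e₁₄, e₁₅} ∩ {e₃, e₄, e₆, e₇, e₁₂, e₁₅} = {e₃, e₄, e₁₅}
… ∩ ⟦rough⟧ = {e₃, e₄, e₁₅} ∩ {e₁, e₅, e₇, e₈, e₉, e₁₂, e₁₄, e₁₅} = {e₁₅}
So ⟦German rough chair which e₁₀ contained⟧ = {e₁₅}.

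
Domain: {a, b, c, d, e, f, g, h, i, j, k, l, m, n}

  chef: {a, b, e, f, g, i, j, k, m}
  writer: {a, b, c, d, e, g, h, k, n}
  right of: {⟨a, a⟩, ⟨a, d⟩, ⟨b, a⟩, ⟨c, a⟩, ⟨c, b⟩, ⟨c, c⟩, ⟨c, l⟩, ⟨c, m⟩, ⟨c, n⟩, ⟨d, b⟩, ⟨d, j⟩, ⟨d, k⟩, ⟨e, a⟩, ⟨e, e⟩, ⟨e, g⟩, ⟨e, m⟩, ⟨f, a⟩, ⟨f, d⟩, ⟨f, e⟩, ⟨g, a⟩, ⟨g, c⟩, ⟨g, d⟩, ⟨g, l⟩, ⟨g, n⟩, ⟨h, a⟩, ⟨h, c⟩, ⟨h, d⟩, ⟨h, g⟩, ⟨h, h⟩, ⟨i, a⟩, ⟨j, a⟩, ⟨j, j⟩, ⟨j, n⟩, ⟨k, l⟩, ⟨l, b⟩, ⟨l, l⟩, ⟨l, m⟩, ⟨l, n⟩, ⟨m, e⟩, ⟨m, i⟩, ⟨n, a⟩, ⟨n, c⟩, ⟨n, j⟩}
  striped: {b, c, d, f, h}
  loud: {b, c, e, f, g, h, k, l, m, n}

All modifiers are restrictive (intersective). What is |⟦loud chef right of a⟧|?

⟦right of a⟧ = {x : ⟨x, a⟩ ∈ ⟦right of⟧} = {a, b, c, e, f, g, h, i, j, n}
⟦chef⟧ = {a, b, e, f, g, i, j, k, m}
… ∩ ⟦right of a⟧ = {a, b, e, f, g, i, j, k, m} ∩ {a, b, c, e, f, g, h, i, j, n} = {a, b, e, f, g, i, j}
… ∩ ⟦loud⟧ = {a, b, e, f, g, i, j} ∩ {b, c, e, f, g, h, k, l, m, n} = {b, e, f, g}
⟦loud chef right of a⟧ = {b, e, f, g}, so the cardinality is 4.

4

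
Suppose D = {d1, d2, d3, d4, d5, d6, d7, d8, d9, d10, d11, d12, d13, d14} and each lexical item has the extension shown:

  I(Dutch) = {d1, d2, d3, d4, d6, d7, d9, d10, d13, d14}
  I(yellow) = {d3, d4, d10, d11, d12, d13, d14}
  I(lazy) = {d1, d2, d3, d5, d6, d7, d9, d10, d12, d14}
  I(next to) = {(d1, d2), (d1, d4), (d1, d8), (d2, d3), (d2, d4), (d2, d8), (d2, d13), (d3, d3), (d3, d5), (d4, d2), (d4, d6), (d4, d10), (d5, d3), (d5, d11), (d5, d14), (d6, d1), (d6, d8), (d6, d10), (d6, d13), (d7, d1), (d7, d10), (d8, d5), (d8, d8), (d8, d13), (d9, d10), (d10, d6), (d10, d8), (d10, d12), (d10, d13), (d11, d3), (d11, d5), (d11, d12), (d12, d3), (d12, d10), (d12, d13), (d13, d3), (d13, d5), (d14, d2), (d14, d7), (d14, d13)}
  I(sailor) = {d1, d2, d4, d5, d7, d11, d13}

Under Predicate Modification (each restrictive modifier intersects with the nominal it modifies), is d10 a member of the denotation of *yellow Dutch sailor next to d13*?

⟦next to d13⟧ = {x : ⟨x, d13⟩ ∈ ⟦next to⟧} = {d2, d6, d8, d10, d12, d14}
⟦sailor⟧ = {d1, d2, d4, d5, d7, d11, d13}
… ∩ ⟦next to d13⟧ = {d1, d2, d4, d5, d7, d11, d13} ∩ {d2, d6, d8, d10, d12, d14} = {d2}
… ∩ ⟦yellow⟧ = {d2} ∩ {d3, d4, d10, d11, d12, d13, d14} = ∅
… ∩ ⟦Dutch⟧ = ∅ ∩ {d1, d2, d3, d4, d6, d7, d9, d10, d13, d14} = ∅
⟦yellow Dutch sailor next to d13⟧ = ∅; d10 ∉ this set.

no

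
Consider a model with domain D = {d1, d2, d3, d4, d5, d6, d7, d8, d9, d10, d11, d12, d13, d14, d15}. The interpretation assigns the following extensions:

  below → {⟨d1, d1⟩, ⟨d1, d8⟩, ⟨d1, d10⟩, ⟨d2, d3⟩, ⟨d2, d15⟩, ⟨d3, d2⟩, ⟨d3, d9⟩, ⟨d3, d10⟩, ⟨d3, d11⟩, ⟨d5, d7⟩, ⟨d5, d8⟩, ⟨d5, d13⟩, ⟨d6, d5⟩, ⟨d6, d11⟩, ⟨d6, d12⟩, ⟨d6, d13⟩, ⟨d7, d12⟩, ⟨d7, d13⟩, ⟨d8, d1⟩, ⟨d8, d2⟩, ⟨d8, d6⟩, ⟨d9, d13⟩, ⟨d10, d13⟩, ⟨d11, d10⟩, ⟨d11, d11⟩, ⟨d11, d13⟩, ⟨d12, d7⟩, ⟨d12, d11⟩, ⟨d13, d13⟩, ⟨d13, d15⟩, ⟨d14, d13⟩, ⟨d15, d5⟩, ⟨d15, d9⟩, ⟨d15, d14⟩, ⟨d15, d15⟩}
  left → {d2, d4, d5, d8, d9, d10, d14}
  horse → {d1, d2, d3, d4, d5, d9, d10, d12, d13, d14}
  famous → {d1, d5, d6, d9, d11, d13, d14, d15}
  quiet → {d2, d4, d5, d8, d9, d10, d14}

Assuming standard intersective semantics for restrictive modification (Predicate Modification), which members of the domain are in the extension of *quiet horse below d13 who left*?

⟦below d13⟧ = {x : ⟨x, d13⟩ ∈ ⟦below⟧} = {d5, d6, d7, d9, d10, d11, d13, d14}
⟦who left⟧ = ⟦left⟧ = {d2, d4, d5, d8, d9, d10, d14}
⟦horse⟧ = {d1, d2, d3, d4, d5, d9, d10, d12, d13, d14}
… ∩ ⟦below d13⟧ = {d1, d2, d3, d4, d5, d9, d10, d12, d13, d14} ∩ {d5, d6, d7, d9, d10, d11, d13, d14} = {d5, d9, d10, d13, d14}
… ∩ ⟦who left⟧ = {d5, d9, d10, d13, d14} ∩ {d2, d4, d5, d8, d9, d10, d14} = {d5, d9, d10, d14}
… ∩ ⟦quiet⟧ = {d5, d9, d10, d14} ∩ {d2, d4, d5, d8, d9, d10, d14} = {d5, d9, d10, d14}
So ⟦quiet horse below d13 who left⟧ = {d5, d9, d10, d14}.

{d5, d9, d10, d14}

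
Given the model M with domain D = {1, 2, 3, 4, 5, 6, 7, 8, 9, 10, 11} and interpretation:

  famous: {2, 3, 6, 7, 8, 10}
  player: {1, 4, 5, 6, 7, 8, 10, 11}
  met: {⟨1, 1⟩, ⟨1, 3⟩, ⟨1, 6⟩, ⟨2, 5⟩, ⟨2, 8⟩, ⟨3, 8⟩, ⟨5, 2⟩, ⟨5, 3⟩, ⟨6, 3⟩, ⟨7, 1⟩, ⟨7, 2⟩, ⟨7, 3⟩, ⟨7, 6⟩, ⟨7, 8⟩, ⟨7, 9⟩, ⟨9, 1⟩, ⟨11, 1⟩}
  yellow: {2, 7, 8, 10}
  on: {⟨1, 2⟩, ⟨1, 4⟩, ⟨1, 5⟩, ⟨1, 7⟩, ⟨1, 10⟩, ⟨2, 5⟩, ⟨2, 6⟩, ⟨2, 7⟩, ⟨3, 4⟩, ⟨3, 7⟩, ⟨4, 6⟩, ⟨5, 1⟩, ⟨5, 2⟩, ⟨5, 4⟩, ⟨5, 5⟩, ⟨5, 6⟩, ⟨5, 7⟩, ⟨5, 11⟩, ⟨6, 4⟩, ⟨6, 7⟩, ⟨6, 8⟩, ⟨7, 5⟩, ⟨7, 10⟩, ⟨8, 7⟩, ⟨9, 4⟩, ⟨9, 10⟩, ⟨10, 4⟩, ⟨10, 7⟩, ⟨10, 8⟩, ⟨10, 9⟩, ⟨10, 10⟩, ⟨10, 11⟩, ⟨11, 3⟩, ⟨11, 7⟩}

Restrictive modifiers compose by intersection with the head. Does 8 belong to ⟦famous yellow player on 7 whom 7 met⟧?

⟦on 7⟧ = {x : ⟨x, 7⟩ ∈ ⟦on⟧} = {1, 2, 3, 5, 6, 8, 10, 11}
⟦whom 7 met⟧ = {x : ⟨7, x⟩ ∈ ⟦met⟧} = {1, 2, 3, 6, 8, 9}
⟦player⟧ = {1, 4, 5, 6, 7, 8, 10, 11}
… ∩ ⟦on 7⟧ = {1, 4, 5, 6, 7, 8, 10, 11} ∩ {1, 2, 3, 5, 6, 8, 10, 11} = {1, 5, 6, 8, 10, 11}
… ∩ ⟦whom 7 met⟧ = {1, 5, 6, 8, 10, 11} ∩ {1, 2, 3, 6, 8, 9} = {1, 6, 8}
… ∩ ⟦famous⟧ = {1, 6, 8} ∩ {2, 3, 6, 7, 8, 10} = {6, 8}
… ∩ ⟦yellow⟧ = {6, 8} ∩ {2, 7, 8, 10} = {8}
⟦famous yellow player on 7 whom 7 met⟧ = {8}; 8 ∈ this set.

yes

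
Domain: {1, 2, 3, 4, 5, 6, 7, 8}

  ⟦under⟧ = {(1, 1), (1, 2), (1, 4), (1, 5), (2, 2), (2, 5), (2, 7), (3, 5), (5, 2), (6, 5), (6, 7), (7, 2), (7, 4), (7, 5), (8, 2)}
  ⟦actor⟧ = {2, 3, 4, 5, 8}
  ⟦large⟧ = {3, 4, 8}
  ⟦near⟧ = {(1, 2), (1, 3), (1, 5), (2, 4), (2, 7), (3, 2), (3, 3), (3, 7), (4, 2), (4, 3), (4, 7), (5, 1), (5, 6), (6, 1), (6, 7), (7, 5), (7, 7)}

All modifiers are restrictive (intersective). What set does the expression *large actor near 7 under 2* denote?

⟦near 7⟧ = {x : ⟨x, 7⟩ ∈ ⟦near⟧} = {2, 3, 4, 6, 7}
⟦under 2⟧ = {x : ⟨x, 2⟩ ∈ ⟦under⟧} = {1, 2, 5, 7, 8}
⟦actor⟧ = {2, 3, 4, 5, 8}
… ∩ ⟦near 7⟧ = {2, 3, 4, 5, 8} ∩ {2, 3, 4, 6, 7} = {2, 3, 4}
… ∩ ⟦under 2⟧ = {2, 3, 4} ∩ {1, 2, 5, 7, 8} = {2}
… ∩ ⟦large⟧ = {2} ∩ {3, 4, 8} = ∅
So ⟦large actor near 7 under 2⟧ = {}.

{}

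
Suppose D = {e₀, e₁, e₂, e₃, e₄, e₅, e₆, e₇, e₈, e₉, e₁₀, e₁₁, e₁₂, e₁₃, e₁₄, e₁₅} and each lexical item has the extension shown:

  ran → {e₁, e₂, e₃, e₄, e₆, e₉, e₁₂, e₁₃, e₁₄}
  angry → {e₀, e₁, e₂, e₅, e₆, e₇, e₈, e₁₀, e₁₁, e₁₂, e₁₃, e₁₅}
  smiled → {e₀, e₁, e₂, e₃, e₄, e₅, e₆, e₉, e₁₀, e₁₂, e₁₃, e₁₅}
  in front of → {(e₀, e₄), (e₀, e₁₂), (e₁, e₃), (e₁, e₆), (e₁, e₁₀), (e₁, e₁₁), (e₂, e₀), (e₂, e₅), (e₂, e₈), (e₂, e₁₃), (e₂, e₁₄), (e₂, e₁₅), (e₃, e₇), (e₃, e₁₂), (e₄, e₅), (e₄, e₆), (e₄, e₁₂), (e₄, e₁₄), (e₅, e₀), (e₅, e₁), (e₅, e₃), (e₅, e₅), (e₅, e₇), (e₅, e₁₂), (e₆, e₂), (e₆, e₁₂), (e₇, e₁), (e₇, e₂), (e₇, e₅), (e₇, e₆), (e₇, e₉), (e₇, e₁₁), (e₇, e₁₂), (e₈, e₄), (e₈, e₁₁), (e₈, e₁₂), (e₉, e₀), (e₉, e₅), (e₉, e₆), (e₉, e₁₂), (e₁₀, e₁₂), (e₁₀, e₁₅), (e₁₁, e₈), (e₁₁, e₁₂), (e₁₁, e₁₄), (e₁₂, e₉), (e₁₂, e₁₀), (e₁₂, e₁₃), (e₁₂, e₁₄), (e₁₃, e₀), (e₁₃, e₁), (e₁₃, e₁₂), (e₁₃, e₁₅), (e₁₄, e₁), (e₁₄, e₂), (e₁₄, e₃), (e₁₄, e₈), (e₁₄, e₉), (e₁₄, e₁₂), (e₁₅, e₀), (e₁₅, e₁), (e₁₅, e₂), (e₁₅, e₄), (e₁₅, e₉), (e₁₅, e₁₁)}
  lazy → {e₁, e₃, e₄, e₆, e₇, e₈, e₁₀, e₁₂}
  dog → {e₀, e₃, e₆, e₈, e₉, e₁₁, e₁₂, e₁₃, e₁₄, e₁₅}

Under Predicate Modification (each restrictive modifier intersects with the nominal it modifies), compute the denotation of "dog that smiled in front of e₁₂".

⟦that smiled⟧ = ⟦smiled⟧ = {e₀, e₁, e₂, e₃, e₄, e₅, e₆, e₉, e₁₀, e₁₂, e₁₃, e₁₅}
⟦in front of e₁₂⟧ = {x : ⟨x, e₁₂⟩ ∈ ⟦in front of⟧} = {e₀, e₃, e₄, e₅, e₆, e₇, e₈, e₉, e₁₀, e₁₁, e₁₃, e₁₄}
⟦dog⟧ = {e₀, e₃, e₆, e₈, e₉, e₁₁, e₁₂, e₁₃, e₁₄, e₁₅}
… ∩ ⟦that smiled⟧ = {e₀, e₃, e₆, e₈, e₉, e₁₁, e₁₂, e₁₃, e₁₄, e₁₅} ∩ {e₀, e₁, e₂, e₃, e₄, e₅, e₆, e₉, e₁₀, e₁₂, e₁₃, e₁₅} = {e₀, e₃, e₆, e₉, e₁₂, e₁₃, e₁₅}
… ∩ ⟦in front of e₁₂⟧ = {e₀, e₃, e₆, e₉, e₁₂, e₁₃, e₁₅} ∩ {e₀, e₃, e₄, e₅, e₆, e₇, e₈, e₉, e₁₀, e₁₁, e₁₃, e₁₄} = {e₀, e₃, e₆, e₉, e₁₃}
So ⟦dog that smiled in front of e₁₂⟧ = {e₀, e₃, e₆, e₉, e₁₃}.

{e₀, e₃, e₆, e₉, e₁₃}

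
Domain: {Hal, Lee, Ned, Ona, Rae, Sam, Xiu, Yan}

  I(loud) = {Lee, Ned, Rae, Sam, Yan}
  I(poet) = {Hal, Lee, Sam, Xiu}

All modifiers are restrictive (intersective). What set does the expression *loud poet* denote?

⟦poet⟧ = {Hal, Lee, Sam, Xiu}
… ∩ ⟦loud⟧ = {Hal, Lee, Sam, Xiu} ∩ {Lee, Ned, Rae, Sam, Yan} = {Lee, Sam}
So ⟦loud poet⟧ = {Lee, Sam}.

{Lee, Sam}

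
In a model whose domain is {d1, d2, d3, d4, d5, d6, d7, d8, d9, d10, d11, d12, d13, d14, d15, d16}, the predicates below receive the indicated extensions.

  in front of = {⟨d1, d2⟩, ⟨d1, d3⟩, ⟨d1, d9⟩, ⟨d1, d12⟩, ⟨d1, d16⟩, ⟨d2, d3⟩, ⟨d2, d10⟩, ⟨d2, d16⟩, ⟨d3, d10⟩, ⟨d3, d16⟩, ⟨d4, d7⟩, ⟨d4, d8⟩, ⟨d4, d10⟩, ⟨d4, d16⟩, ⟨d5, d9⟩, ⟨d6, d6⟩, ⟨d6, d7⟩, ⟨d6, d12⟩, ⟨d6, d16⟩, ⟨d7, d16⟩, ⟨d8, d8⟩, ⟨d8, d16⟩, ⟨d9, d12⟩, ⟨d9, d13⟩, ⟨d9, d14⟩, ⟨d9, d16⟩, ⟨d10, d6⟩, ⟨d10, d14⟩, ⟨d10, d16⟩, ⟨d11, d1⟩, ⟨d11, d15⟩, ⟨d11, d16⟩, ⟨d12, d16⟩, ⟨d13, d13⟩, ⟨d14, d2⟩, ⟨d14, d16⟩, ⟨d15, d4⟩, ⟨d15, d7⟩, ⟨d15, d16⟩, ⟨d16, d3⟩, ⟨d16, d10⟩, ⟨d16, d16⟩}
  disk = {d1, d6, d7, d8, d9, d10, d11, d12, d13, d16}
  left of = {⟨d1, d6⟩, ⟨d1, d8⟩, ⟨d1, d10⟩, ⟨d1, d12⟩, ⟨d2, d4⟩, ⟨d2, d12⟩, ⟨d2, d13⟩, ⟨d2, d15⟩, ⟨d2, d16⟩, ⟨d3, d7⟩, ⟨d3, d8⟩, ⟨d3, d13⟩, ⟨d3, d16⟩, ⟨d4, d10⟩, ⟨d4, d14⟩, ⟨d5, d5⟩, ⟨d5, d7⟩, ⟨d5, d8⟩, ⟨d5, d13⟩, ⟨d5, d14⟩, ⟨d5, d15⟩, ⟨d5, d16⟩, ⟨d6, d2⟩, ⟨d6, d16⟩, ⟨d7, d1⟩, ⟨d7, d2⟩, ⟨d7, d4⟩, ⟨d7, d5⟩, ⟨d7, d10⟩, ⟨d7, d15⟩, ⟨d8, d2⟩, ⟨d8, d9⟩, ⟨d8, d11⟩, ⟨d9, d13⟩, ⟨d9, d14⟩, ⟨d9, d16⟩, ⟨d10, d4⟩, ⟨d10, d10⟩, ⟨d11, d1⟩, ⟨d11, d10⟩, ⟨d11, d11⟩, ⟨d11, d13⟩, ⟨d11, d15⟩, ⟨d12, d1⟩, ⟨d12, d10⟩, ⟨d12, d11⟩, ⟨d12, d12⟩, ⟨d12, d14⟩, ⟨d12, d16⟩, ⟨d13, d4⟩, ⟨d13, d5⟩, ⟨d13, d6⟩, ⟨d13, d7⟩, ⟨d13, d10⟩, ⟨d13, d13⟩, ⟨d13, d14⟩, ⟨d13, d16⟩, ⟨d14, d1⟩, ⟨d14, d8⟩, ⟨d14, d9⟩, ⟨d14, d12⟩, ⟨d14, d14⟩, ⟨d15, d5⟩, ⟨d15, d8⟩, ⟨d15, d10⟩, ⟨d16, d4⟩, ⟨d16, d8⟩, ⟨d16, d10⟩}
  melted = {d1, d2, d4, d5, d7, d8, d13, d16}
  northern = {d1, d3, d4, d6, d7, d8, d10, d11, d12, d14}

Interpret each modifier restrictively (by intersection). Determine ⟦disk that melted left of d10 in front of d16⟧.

⟦that melted⟧ = ⟦melted⟧ = {d1, d2, d4, d5, d7, d8, d13, d16}
⟦left of d10⟧ = {x : ⟨x, d10⟩ ∈ ⟦left of⟧} = {d1, d4, d7, d10, d11, d12, d13, d15, d16}
⟦in front of d16⟧ = {x : ⟨x, d16⟩ ∈ ⟦in front of⟧} = {d1, d2, d3, d4, d6, d7, d8, d9, d10, d11, d12, d14, d15, d16}
⟦disk⟧ = {d1, d6, d7, d8, d9, d10, d11, d12, d13, d16}
… ∩ ⟦that melted⟧ = {d1, d6, d7, d8, d9, d10, d11, d12, d13, d16} ∩ {d1, d2, d4, d5, d7, d8, d13, d16} = {d1, d7, d8, d13, d16}
… ∩ ⟦left of d10⟧ = {d1, d7, d8, d13, d16} ∩ {d1, d4, d7, d10, d11, d12, d13, d15, d16} = {d1, d7, d13, d16}
… ∩ ⟦in front of d16⟧ = {d1, d7, d13, d16} ∩ {d1, d2, d3, d4, d6, d7, d8, d9, d10, d11, d12, d14, d15, d16} = {d1, d7, d16}
So ⟦disk that melted left of d10 in front of d16⟧ = {d1, d7, d16}.

{d1, d7, d16}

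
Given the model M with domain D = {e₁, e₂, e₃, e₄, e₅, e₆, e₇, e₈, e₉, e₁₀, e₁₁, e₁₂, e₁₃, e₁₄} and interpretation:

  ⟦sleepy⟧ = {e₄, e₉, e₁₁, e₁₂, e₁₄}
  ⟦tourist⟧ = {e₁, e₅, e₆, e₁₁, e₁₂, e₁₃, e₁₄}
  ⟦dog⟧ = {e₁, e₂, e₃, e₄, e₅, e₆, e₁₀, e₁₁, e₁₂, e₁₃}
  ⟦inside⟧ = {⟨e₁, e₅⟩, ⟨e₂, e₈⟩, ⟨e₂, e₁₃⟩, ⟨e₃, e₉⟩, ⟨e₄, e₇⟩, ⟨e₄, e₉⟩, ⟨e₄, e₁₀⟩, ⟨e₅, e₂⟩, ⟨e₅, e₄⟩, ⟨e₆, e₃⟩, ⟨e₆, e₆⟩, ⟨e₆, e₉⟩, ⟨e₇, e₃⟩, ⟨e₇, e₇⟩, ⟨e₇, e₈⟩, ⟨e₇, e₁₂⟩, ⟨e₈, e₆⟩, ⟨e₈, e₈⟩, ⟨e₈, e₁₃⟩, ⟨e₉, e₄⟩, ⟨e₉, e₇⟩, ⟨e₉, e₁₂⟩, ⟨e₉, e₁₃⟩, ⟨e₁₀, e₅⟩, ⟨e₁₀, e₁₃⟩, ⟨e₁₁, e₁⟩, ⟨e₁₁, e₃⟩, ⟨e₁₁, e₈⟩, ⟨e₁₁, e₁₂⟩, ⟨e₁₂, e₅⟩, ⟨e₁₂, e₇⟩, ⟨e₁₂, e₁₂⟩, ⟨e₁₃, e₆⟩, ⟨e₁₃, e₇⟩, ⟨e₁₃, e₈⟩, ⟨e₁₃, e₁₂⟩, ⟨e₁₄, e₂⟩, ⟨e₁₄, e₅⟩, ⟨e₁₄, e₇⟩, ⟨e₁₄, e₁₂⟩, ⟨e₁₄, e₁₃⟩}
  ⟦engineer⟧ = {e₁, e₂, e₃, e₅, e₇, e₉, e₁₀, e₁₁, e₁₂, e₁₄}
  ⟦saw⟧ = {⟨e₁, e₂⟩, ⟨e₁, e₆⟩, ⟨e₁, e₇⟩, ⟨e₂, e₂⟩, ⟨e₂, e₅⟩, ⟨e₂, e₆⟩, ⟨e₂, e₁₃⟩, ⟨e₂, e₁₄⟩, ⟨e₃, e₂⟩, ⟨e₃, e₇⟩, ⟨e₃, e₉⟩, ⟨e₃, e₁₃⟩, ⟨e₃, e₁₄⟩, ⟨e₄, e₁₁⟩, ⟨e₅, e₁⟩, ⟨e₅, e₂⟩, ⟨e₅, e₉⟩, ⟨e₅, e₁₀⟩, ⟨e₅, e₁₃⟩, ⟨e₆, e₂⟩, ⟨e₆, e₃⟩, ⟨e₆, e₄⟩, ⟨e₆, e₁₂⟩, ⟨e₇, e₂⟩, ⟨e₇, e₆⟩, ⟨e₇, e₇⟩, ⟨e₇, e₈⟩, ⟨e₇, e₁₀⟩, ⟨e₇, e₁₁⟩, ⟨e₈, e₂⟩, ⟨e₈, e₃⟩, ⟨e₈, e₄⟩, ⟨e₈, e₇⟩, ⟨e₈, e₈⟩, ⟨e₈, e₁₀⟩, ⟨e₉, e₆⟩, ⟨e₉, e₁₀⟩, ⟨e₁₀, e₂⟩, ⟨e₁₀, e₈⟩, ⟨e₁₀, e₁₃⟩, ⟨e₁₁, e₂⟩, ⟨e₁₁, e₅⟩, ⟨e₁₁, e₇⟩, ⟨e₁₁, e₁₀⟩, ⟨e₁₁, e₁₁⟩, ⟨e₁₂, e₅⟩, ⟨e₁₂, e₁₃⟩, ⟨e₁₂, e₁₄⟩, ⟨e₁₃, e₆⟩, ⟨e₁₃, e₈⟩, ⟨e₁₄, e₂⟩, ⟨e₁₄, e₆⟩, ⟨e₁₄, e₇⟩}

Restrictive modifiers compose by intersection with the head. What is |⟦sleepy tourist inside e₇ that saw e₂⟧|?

⟦inside e₇⟧ = {x : ⟨x, e₇⟩ ∈ ⟦inside⟧} = {e₄, e₇, e₉, e₁₂, e₁₃, e₁₄}
⟦that saw e₂⟧ = {x : ⟨x, e₂⟩ ∈ ⟦saw⟧} = {e₁, e₂, e₃, e₅, e₆, e₇, e₈, e₁₀, e₁₁, e₁₄}
⟦tourist⟧ = {e₁, e₅, e₆, e₁₁, e₁₂, e₁₃, e₁₄}
… ∩ ⟦inside e₇⟧ = {e₁, e₅, e₆, e₁₁, e₁₂, e₁₃, e₁₄} ∩ {e₄, e₇, e₉, e₁₂, e₁₃, e₁₄} = {e₁₂, e₁₃, e₁₄}
… ∩ ⟦that saw e₂⟧ = {e₁₂, e₁₃, e₁₄} ∩ {e₁, e₂, e₃, e₅, e₆, e₇, e₈, e₁₀, e₁₁, e₁₄} = {e₁₄}
… ∩ ⟦sleepy⟧ = {e₁₄} ∩ {e₄, e₉, e₁₁, e₁₂, e₁₄} = {e₁₄}
⟦sleepy tourist inside e₇ that saw e₂⟧ = {e₁₄}, so the cardinality is 1.

1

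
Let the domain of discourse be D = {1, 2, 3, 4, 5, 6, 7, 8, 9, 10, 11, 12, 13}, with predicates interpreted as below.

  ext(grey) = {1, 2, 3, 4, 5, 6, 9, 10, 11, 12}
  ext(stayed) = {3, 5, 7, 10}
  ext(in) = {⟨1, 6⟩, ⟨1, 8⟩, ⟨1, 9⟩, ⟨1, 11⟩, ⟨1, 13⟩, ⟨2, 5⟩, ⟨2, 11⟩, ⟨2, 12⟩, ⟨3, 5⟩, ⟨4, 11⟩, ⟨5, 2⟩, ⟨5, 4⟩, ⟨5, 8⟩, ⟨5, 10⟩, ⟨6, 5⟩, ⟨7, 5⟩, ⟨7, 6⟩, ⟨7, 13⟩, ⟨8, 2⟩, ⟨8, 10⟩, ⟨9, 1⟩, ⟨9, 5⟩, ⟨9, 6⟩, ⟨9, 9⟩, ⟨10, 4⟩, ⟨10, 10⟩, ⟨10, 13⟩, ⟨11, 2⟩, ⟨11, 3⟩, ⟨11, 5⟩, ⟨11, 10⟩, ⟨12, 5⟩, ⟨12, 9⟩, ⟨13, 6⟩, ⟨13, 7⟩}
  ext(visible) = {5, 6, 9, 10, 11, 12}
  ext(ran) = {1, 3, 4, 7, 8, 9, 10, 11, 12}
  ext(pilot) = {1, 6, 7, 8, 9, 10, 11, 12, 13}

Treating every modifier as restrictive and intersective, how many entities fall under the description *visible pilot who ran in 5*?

3

⟦who ran⟧ = ⟦ran⟧ = {1, 3, 4, 7, 8, 9, 10, 11, 12}
⟦in 5⟧ = {x : ⟨x, 5⟩ ∈ ⟦in⟧} = {2, 3, 6, 7, 9, 11, 12}
⟦pilot⟧ = {1, 6, 7, 8, 9, 10, 11, 12, 13}
… ∩ ⟦who ran⟧ = {1, 6, 7, 8, 9, 10, 11, 12, 13} ∩ {1, 3, 4, 7, 8, 9, 10, 11, 12} = {1, 7, 8, 9, 10, 11, 12}
… ∩ ⟦in 5⟧ = {1, 7, 8, 9, 10, 11, 12} ∩ {2, 3, 6, 7, 9, 11, 12} = {7, 9, 11, 12}
… ∩ ⟦visible⟧ = {7, 9, 11, 12} ∩ {5, 6, 9, 10, 11, 12} = {9, 11, 12}
⟦visible pilot who ran in 5⟧ = {9, 11, 12}, so the cardinality is 3.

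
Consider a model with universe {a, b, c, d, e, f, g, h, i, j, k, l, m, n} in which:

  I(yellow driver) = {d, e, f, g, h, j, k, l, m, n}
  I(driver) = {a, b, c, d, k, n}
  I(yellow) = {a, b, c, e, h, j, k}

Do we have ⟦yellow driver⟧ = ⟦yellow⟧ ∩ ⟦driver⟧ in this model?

no

⟦yellow⟧ ∩ ⟦driver⟧ = {a, b, c, e, h, j, k} ∩ {a, b, c, d, k, n} = {a, b, c, k}
Observed ⟦yellow driver⟧ = {d, e, f, g, h, j, k, l, m, n}.
These differ, so the modifier is not intersective in this model.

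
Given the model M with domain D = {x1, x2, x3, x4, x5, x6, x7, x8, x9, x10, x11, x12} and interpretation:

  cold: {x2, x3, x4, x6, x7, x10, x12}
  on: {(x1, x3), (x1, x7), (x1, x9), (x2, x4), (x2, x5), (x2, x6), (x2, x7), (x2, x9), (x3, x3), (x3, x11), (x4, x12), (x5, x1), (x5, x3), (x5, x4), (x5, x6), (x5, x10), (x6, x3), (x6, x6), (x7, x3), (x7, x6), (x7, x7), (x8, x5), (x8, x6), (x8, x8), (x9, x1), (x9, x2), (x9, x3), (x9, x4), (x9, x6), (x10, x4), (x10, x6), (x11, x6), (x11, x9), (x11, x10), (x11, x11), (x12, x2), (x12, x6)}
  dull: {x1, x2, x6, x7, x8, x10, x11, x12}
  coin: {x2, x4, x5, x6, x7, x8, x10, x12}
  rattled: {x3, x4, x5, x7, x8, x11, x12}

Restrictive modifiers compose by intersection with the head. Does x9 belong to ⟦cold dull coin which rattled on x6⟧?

no

⟦which rattled⟧ = ⟦rattled⟧ = {x3, x4, x5, x7, x8, x11, x12}
⟦on x6⟧ = {x : ⟨x, x6⟩ ∈ ⟦on⟧} = {x2, x5, x6, x7, x8, x9, x10, x11, x12}
⟦coin⟧ = {x2, x4, x5, x6, x7, x8, x10, x12}
… ∩ ⟦which rattled⟧ = {x2, x4, x5, x6, x7, x8, x10, x12} ∩ {x3, x4, x5, x7, x8, x11, x12} = {x4, x5, x7, x8, x12}
… ∩ ⟦on x6⟧ = {x4, x5, x7, x8, x12} ∩ {x2, x5, x6, x7, x8, x9, x10, x11, x12} = {x5, x7, x8, x12}
… ∩ ⟦cold⟧ = {x5, x7, x8, x12} ∩ {x2, x3, x4, x6, x7, x10, x12} = {x7, x12}
… ∩ ⟦dull⟧ = {x7, x12} ∩ {x1, x2, x6, x7, x8, x10, x11, x12} = {x7, x12}
⟦cold dull coin which rattled on x6⟧ = {x7, x12}; x9 ∉ this set.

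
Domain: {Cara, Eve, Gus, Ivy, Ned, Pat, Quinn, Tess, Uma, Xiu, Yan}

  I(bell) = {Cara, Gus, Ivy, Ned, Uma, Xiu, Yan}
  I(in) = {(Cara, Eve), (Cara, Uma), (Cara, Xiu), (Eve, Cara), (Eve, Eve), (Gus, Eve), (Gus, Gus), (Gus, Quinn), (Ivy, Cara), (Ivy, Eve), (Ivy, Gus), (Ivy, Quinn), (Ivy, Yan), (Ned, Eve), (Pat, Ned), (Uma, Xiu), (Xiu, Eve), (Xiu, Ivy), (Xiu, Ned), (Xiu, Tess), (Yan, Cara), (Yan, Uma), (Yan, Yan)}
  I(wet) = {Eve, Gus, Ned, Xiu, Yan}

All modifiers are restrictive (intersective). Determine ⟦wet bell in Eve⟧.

{Gus, Ned, Xiu}

⟦in Eve⟧ = {x : ⟨x, Eve⟩ ∈ ⟦in⟧} = {Cara, Eve, Gus, Ivy, Ned, Xiu}
⟦bell⟧ = {Cara, Gus, Ivy, Ned, Uma, Xiu, Yan}
… ∩ ⟦in Eve⟧ = {Cara, Gus, Ivy, Ned, Uma, Xiu, Yan} ∩ {Cara, Eve, Gus, Ivy, Ned, Xiu} = {Cara, Gus, Ivy, Ned, Xiu}
… ∩ ⟦wet⟧ = {Cara, Gus, Ivy, Ned, Xiu} ∩ {Eve, Gus, Ned, Xiu, Yan} = {Gus, Ned, Xiu}
So ⟦wet bell in Eve⟧ = {Gus, Ned, Xiu}.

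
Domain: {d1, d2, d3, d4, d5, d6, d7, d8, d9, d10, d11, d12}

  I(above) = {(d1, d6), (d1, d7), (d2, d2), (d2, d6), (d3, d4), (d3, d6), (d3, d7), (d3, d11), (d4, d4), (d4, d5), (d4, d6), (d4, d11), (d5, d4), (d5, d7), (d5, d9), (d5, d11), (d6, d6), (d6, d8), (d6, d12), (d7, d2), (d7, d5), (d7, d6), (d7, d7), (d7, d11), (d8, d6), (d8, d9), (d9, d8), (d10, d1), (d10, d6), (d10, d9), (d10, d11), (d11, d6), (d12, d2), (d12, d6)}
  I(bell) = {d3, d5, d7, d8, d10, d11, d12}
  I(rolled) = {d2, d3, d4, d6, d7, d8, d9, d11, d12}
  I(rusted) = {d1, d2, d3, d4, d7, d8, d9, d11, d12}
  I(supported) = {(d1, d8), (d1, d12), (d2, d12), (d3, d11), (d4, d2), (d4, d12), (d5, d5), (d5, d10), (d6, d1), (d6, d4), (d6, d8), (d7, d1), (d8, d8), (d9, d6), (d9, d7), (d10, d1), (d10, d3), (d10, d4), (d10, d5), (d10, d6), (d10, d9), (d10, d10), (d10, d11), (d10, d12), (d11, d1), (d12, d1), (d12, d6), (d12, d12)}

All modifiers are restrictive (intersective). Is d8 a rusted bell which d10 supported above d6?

no

⟦which d10 supported⟧ = {x : ⟨d10, x⟩ ∈ ⟦supported⟧} = {d1, d3, d4, d5, d6, d9, d10, d11, d12}
⟦above d6⟧ = {x : ⟨x, d6⟩ ∈ ⟦above⟧} = {d1, d2, d3, d4, d6, d7, d8, d10, d11, d12}
⟦bell⟧ = {d3, d5, d7, d8, d10, d11, d12}
… ∩ ⟦which d10 supported⟧ = {d3, d5, d7, d8, d10, d11, d12} ∩ {d1, d3, d4, d5, d6, d9, d10, d11, d12} = {d3, d5, d10, d11, d12}
… ∩ ⟦above d6⟧ = {d3, d5, d10, d11, d12} ∩ {d1, d2, d3, d4, d6, d7, d8, d10, d11, d12} = {d3, d10, d11, d12}
… ∩ ⟦rusted⟧ = {d3, d10, d11, d12} ∩ {d1, d2, d3, d4, d7, d8, d9, d11, d12} = {d3, d11, d12}
⟦rusted bell which d10 supported above d6⟧ = {d3, d11, d12}; d8 ∉ this set.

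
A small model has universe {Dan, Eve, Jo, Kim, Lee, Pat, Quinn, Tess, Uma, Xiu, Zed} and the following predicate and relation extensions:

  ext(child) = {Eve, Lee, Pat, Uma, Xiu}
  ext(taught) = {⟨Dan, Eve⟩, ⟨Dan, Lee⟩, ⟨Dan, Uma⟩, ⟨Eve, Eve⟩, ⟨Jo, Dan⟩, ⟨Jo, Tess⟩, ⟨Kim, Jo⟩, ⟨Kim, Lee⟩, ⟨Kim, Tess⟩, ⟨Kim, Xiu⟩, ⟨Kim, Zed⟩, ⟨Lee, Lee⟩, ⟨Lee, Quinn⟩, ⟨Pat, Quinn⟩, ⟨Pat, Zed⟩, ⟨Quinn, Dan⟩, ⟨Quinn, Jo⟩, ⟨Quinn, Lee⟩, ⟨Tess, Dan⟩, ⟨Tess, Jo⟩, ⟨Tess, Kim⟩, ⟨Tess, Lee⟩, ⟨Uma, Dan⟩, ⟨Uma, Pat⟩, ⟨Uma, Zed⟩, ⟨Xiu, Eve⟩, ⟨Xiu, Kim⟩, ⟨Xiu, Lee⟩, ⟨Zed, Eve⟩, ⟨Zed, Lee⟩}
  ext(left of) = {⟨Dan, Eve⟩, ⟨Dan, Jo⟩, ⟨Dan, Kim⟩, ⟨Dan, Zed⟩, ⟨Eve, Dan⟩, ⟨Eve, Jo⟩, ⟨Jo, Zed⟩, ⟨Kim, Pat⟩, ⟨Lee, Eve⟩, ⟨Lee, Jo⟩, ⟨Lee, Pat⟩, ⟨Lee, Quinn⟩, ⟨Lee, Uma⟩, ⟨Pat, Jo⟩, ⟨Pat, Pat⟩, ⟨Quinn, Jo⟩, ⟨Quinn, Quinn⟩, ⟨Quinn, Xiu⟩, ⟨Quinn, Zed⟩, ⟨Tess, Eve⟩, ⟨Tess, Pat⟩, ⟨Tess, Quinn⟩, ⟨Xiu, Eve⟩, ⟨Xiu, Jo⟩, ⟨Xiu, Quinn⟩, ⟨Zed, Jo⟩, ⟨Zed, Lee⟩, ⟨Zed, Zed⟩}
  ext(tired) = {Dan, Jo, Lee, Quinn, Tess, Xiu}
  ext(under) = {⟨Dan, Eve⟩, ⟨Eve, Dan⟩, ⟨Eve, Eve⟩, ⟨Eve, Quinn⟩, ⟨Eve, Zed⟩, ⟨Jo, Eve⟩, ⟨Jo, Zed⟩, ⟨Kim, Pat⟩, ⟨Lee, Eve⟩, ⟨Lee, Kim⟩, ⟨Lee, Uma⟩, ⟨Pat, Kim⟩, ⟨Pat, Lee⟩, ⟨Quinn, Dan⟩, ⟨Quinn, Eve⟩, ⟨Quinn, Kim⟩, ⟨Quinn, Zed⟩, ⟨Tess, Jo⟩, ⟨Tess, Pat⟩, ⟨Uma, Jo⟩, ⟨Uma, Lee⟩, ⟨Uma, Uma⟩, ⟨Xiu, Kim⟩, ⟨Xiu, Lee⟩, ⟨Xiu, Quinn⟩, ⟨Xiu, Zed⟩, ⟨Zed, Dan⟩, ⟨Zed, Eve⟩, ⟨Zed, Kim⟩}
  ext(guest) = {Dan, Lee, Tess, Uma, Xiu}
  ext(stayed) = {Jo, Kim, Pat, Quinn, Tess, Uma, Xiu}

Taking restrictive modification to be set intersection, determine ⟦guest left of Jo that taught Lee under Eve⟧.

{Dan, Lee}

⟦left of Jo⟧ = {x : ⟨x, Jo⟩ ∈ ⟦left of⟧} = {Dan, Eve, Lee, Pat, Quinn, Xiu, Zed}
⟦that taught Lee⟧ = {x : ⟨x, Lee⟩ ∈ ⟦taught⟧} = {Dan, Kim, Lee, Quinn, Tess, Xiu, Zed}
⟦under Eve⟧ = {x : ⟨x, Eve⟩ ∈ ⟦under⟧} = {Dan, Eve, Jo, Lee, Quinn, Zed}
⟦guest⟧ = {Dan, Lee, Tess, Uma, Xiu}
… ∩ ⟦left of Jo⟧ = {Dan, Lee, Tess, Uma, Xiu} ∩ {Dan, Eve, Lee, Pat, Quinn, Xiu, Zed} = {Dan, Lee, Xiu}
… ∩ ⟦that taught Lee⟧ = {Dan, Lee, Xiu} ∩ {Dan, Kim, Lee, Quinn, Tess, Xiu, Zed} = {Dan, Lee, Xiu}
… ∩ ⟦under Eve⟧ = {Dan, Lee, Xiu} ∩ {Dan, Eve, Jo, Lee, Quinn, Zed} = {Dan, Lee}
So ⟦guest left of Jo that taught Lee under Eve⟧ = {Dan, Lee}.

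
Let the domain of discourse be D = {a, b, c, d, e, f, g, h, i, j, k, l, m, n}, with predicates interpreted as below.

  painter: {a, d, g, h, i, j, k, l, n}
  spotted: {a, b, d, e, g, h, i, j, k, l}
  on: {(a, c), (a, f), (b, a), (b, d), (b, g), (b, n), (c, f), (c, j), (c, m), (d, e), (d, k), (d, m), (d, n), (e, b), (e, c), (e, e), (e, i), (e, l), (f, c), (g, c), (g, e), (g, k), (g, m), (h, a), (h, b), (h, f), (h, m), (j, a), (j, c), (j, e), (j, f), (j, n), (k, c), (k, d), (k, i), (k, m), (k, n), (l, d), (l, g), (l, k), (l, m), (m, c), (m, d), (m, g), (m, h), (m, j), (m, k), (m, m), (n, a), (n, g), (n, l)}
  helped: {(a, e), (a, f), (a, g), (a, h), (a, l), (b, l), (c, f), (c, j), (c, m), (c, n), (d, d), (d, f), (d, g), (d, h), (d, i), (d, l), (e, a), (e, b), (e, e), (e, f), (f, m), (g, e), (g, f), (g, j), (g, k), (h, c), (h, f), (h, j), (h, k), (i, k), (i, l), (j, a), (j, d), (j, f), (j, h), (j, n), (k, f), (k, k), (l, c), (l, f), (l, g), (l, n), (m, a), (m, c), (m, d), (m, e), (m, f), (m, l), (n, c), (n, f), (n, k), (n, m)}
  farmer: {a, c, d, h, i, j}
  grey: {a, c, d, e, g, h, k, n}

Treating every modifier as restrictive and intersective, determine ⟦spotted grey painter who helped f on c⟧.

{a, g, k}

⟦who helped f⟧ = {x : ⟨x, f⟩ ∈ ⟦helped⟧} = {a, c, d, e, g, h, j, k, l, m, n}
⟦on c⟧ = {x : ⟨x, c⟩ ∈ ⟦on⟧} = {a, e, f, g, j, k, m}
⟦painter⟧ = {a, d, g, h, i, j, k, l, n}
… ∩ ⟦who helped f⟧ = {a, d, g, h, i, j, k, l, n} ∩ {a, c, d, e, g, h, j, k, l, m, n} = {a, d, g, h, j, k, l, n}
… ∩ ⟦on c⟧ = {a, d, g, h, j, k, l, n} ∩ {a, e, f, g, j, k, m} = {a, g, j, k}
… ∩ ⟦spotted⟧ = {a, g, j, k} ∩ {a, b, d, e, g, h, i, j, k, l} = {a, g, j, k}
… ∩ ⟦grey⟧ = {a, g, j, k} ∩ {a, c, d, e, g, h, k, n} = {a, g, k}
So ⟦spotted grey painter who helped f on c⟧ = {a, g, k}.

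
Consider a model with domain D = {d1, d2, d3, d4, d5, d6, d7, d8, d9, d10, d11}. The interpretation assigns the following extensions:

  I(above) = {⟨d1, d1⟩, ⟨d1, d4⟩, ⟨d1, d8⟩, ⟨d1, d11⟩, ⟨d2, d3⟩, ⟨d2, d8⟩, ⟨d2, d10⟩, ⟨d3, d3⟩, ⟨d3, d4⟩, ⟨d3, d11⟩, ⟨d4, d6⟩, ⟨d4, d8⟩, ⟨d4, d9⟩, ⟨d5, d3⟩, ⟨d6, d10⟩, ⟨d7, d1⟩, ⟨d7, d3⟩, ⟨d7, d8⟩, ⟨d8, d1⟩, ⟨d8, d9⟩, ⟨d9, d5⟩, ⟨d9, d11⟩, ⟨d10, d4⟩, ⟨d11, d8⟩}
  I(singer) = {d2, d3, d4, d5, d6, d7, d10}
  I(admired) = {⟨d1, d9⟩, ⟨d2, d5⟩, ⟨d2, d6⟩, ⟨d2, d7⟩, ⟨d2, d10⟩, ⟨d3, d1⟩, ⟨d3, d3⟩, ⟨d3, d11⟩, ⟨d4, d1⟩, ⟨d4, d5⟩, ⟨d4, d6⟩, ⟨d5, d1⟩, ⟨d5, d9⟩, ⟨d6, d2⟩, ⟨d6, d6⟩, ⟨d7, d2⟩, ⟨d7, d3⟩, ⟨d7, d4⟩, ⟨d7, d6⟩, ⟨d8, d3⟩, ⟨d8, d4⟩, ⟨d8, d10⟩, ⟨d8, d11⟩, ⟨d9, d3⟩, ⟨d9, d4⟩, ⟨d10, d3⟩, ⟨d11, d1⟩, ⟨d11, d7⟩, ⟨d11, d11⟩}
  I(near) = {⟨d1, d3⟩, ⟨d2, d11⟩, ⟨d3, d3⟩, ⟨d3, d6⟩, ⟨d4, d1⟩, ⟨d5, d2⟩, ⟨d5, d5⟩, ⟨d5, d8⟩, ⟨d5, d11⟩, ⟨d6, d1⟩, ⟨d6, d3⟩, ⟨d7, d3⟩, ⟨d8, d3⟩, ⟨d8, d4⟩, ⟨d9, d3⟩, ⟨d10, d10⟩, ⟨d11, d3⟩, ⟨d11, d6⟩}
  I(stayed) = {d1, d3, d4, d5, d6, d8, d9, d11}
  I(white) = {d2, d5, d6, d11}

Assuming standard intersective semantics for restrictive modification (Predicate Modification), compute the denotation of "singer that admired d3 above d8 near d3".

⟦that admired d3⟧ = {x : ⟨x, d3⟩ ∈ ⟦admired⟧} = {d3, d7, d8, d9, d10}
⟦above d8⟧ = {x : ⟨x, d8⟩ ∈ ⟦above⟧} = {d1, d2, d4, d7, d11}
⟦near d3⟧ = {x : ⟨x, d3⟩ ∈ ⟦near⟧} = {d1, d3, d6, d7, d8, d9, d11}
⟦singer⟧ = {d2, d3, d4, d5, d6, d7, d10}
… ∩ ⟦that admired d3⟧ = {d2, d3, d4, d5, d6, d7, d10} ∩ {d3, d7, d8, d9, d10} = {d3, d7, d10}
… ∩ ⟦above d8⟧ = {d3, d7, d10} ∩ {d1, d2, d4, d7, d11} = {d7}
… ∩ ⟦near d3⟧ = {d7} ∩ {d1, d3, d6, d7, d8, d9, d11} = {d7}
So ⟦singer that admired d3 above d8 near d3⟧ = {d7}.

{d7}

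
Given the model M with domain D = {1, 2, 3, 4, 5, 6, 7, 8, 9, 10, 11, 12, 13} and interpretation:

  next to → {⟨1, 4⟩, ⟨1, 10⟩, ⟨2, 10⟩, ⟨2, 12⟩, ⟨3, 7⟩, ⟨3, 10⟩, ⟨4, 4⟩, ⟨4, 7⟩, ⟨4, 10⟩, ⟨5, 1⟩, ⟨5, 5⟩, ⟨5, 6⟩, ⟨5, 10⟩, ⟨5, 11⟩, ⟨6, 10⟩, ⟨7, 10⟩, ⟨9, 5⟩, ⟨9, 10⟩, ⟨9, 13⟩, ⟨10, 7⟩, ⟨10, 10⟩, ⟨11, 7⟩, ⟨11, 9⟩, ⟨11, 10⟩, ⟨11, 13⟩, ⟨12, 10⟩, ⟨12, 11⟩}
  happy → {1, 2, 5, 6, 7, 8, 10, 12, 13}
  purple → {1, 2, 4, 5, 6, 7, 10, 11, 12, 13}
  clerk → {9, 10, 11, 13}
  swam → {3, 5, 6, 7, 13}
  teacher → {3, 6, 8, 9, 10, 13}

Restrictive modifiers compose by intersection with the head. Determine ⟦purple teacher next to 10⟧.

{6, 10}

⟦next to 10⟧ = {x : ⟨x, 10⟩ ∈ ⟦next to⟧} = {1, 2, 3, 4, 5, 6, 7, 9, 10, 11, 12}
⟦teacher⟧ = {3, 6, 8, 9, 10, 13}
… ∩ ⟦next to 10⟧ = {3, 6, 8, 9, 10, 13} ∩ {1, 2, 3, 4, 5, 6, 7, 9, 10, 11, 12} = {3, 6, 9, 10}
… ∩ ⟦purple⟧ = {3, 6, 9, 10} ∩ {1, 2, 4, 5, 6, 7, 10, 11, 12, 13} = {6, 10}
So ⟦purple teacher next to 10⟧ = {6, 10}.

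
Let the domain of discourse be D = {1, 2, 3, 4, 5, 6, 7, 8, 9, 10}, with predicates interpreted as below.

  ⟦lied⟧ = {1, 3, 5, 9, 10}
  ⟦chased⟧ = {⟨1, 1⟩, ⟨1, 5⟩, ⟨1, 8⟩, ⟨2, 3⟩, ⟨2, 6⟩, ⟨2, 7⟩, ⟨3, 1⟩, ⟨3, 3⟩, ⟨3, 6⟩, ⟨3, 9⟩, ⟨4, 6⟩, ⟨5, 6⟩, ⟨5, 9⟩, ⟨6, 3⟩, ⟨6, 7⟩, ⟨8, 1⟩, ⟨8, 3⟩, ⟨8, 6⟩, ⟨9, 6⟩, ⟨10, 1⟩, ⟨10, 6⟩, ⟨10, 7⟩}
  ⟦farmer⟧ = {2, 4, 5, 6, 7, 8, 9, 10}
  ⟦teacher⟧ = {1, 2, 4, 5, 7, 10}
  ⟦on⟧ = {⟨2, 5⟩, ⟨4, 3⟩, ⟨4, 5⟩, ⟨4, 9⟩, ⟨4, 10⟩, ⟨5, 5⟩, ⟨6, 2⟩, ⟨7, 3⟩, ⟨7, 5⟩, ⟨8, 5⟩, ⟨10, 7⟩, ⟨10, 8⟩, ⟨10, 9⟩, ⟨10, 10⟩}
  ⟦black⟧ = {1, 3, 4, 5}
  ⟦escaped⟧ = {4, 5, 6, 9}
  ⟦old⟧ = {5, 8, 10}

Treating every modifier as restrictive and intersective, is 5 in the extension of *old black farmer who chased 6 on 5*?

yes

⟦who chased 6⟧ = {x : ⟨x, 6⟩ ∈ ⟦chased⟧} = {2, 3, 4, 5, 8, 9, 10}
⟦on 5⟧ = {x : ⟨x, 5⟩ ∈ ⟦on⟧} = {2, 4, 5, 7, 8}
⟦farmer⟧ = {2, 4, 5, 6, 7, 8, 9, 10}
… ∩ ⟦who chased 6⟧ = {2, 4, 5, 6, 7, 8, 9, 10} ∩ {2, 3, 4, 5, 8, 9, 10} = {2, 4, 5, 8, 9, 10}
… ∩ ⟦on 5⟧ = {2, 4, 5, 8, 9, 10} ∩ {2, 4, 5, 7, 8} = {2, 4, 5, 8}
… ∩ ⟦old⟧ = {2, 4, 5, 8} ∩ {5, 8, 10} = {5, 8}
… ∩ ⟦black⟧ = {5, 8} ∩ {1, 3, 4, 5} = {5}
⟦old black farmer who chased 6 on 5⟧ = {5}; 5 ∈ this set.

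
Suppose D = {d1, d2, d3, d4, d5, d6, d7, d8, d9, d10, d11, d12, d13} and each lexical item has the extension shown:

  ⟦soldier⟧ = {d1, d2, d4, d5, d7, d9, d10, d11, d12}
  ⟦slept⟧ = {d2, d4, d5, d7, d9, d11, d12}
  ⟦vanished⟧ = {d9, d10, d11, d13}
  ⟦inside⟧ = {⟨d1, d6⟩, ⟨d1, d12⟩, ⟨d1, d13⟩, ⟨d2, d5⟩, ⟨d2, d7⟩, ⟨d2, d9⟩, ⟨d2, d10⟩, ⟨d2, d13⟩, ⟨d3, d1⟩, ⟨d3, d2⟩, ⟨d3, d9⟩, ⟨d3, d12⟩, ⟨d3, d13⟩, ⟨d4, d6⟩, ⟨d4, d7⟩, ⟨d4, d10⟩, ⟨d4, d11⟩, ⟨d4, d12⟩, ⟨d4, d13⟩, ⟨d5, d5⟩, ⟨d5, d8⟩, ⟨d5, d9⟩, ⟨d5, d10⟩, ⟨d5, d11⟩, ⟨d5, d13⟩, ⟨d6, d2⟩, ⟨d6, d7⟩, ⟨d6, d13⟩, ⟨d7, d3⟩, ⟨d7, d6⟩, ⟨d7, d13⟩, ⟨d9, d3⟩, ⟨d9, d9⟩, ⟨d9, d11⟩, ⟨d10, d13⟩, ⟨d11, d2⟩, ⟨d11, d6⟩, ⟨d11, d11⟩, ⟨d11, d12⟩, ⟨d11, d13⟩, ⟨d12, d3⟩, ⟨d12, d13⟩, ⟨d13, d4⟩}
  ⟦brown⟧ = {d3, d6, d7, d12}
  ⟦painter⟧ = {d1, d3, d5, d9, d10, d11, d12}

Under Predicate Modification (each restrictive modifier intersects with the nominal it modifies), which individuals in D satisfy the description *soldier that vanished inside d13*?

{d10, d11}

⟦that vanished⟧ = ⟦vanished⟧ = {d9, d10, d11, d13}
⟦inside d13⟧ = {x : ⟨x, d13⟩ ∈ ⟦inside⟧} = {d1, d2, d3, d4, d5, d6, d7, d10, d11, d12}
⟦soldier⟧ = {d1, d2, d4, d5, d7, d9, d10, d11, d12}
… ∩ ⟦that vanished⟧ = {d1, d2, d4, d5, d7, d9, d10, d11, d12} ∩ {d9, d10, d11, d13} = {d9, d10, d11}
… ∩ ⟦inside d13⟧ = {d9, d10, d11} ∩ {d1, d2, d3, d4, d5, d6, d7, d10, d11, d12} = {d10, d11}
So ⟦soldier that vanished inside d13⟧ = {d10, d11}.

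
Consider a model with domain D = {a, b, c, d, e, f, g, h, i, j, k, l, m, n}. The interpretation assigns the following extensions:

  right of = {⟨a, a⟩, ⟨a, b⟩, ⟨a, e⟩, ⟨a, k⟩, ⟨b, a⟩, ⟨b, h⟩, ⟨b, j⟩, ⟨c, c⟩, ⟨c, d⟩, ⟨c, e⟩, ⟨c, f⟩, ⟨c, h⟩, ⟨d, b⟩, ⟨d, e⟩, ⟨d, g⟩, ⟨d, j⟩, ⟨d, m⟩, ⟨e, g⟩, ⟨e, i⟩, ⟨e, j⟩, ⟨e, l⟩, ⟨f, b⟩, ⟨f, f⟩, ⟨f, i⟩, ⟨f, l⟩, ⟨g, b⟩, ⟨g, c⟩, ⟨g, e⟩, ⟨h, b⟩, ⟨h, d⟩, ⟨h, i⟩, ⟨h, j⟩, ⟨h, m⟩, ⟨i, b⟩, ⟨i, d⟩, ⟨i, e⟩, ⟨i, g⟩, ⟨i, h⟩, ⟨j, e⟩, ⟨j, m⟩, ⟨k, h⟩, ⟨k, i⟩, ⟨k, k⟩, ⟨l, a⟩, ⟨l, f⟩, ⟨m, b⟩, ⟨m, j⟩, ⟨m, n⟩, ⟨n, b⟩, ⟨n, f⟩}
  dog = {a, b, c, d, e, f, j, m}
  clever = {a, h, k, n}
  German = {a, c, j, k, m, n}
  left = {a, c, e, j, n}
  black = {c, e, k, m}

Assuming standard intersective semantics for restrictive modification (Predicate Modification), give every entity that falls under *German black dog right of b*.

⟦right of b⟧ = {x : ⟨x, b⟩ ∈ ⟦right of⟧} = {a, d, f, g, h, i, m, n}
⟦dog⟧ = {a, b, c, d, e, f, j, m}
… ∩ ⟦right of b⟧ = {a, b, c, d, e, f, j, m} ∩ {a, d, f, g, h, i, m, n} = {a, d, f, m}
… ∩ ⟦German⟧ = {a, d, f, m} ∩ {a, c, j, k, m, n} = {a, m}
… ∩ ⟦black⟧ = {a, m} ∩ {c, e, k, m} = {m}
So ⟦German black dog right of b⟧ = {m}.

{m}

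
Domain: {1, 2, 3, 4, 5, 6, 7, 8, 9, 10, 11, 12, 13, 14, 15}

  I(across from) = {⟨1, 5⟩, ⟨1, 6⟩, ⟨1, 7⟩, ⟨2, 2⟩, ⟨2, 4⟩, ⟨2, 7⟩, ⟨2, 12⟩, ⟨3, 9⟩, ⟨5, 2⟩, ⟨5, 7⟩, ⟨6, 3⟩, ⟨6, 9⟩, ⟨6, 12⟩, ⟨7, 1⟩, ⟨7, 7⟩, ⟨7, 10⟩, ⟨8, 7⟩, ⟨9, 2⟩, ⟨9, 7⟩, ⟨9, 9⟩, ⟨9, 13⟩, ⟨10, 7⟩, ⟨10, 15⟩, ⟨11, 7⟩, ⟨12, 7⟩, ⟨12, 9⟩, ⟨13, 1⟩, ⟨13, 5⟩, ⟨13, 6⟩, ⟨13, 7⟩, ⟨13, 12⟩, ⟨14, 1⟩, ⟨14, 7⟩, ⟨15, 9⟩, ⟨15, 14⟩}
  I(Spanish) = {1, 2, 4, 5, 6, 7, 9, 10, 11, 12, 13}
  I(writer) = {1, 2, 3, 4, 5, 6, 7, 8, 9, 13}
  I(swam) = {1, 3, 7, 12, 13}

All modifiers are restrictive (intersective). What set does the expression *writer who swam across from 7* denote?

⟦who swam⟧ = ⟦swam⟧ = {1, 3, 7, 12, 13}
⟦across from 7⟧ = {x : ⟨x, 7⟩ ∈ ⟦across from⟧} = {1, 2, 5, 7, 8, 9, 10, 11, 12, 13, 14}
⟦writer⟧ = {1, 2, 3, 4, 5, 6, 7, 8, 9, 13}
… ∩ ⟦who swam⟧ = {1, 2, 3, 4, 5, 6, 7, 8, 9, 13} ∩ {1, 3, 7, 12, 13} = {1, 3, 7, 13}
… ∩ ⟦across from 7⟧ = {1, 3, 7, 13} ∩ {1, 2, 5, 7, 8, 9, 10, 11, 12, 13, 14} = {1, 7, 13}
So ⟦writer who swam across from 7⟧ = {1, 7, 13}.

{1, 7, 13}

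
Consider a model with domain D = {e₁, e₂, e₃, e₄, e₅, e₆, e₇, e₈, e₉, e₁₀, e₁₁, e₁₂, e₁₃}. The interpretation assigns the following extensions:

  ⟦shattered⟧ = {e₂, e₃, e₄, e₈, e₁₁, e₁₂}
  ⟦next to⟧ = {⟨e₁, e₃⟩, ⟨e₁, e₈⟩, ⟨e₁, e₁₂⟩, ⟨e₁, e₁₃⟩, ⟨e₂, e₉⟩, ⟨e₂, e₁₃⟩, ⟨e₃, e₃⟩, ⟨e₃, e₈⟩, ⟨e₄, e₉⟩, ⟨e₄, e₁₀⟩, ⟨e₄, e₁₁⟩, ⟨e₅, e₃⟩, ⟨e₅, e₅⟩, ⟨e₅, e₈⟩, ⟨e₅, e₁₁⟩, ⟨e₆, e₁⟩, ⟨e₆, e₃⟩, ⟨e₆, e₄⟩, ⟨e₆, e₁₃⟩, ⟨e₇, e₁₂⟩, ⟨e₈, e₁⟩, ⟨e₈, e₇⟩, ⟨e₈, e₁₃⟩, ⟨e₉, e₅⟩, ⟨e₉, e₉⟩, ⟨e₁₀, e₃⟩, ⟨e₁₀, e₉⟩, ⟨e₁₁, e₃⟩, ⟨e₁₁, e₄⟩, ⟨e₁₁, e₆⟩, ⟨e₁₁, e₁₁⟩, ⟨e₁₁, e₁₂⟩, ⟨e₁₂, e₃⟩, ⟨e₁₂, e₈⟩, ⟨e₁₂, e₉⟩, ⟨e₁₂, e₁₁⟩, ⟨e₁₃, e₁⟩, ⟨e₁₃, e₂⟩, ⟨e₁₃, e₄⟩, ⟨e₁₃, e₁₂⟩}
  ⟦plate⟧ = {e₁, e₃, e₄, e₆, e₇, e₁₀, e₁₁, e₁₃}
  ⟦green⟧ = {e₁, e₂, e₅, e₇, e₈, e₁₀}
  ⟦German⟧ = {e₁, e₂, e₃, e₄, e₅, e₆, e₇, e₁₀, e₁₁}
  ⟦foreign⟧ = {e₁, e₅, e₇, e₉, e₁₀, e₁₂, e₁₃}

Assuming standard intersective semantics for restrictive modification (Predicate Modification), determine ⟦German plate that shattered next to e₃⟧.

⟦that shattered⟧ = ⟦shattered⟧ = {e₂, e₃, e₄, e₈, e₁₁, e₁₂}
⟦next to e₃⟧ = {x : ⟨x, e₃⟩ ∈ ⟦next to⟧} = {e₁, e₃, e₅, e₆, e₁₀, e₁₁, e₁₂}
⟦plate⟧ = {e₁, e₃, e₄, e₆, e₇, e₁₀, e₁₁, e₁₃}
… ∩ ⟦that shattered⟧ = {e₁, e₃, e₄, e₆, e₇, e₁₀, e₁₁, e₁₃} ∩ {e₂, e₃, e₄, e₈, e₁₁, e₁₂} = {e₃, e₄, e₁₁}
… ∩ ⟦next to e₃⟧ = {e₃, e₄, e₁₁} ∩ {e₁, e₃, e₅, e₆, e₁₀, e₁₁, e₁₂} = {e₃, e₁₁}
… ∩ ⟦German⟧ = {e₃, e₁₁} ∩ {e₁, e₂, e₃, e₄, e₅, e₆, e₇, e₁₀, e₁₁} = {e₃, e₁₁}
So ⟦German plate that shattered next to e₃⟧ = {e₃, e₁₁}.

{e₃, e₁₁}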